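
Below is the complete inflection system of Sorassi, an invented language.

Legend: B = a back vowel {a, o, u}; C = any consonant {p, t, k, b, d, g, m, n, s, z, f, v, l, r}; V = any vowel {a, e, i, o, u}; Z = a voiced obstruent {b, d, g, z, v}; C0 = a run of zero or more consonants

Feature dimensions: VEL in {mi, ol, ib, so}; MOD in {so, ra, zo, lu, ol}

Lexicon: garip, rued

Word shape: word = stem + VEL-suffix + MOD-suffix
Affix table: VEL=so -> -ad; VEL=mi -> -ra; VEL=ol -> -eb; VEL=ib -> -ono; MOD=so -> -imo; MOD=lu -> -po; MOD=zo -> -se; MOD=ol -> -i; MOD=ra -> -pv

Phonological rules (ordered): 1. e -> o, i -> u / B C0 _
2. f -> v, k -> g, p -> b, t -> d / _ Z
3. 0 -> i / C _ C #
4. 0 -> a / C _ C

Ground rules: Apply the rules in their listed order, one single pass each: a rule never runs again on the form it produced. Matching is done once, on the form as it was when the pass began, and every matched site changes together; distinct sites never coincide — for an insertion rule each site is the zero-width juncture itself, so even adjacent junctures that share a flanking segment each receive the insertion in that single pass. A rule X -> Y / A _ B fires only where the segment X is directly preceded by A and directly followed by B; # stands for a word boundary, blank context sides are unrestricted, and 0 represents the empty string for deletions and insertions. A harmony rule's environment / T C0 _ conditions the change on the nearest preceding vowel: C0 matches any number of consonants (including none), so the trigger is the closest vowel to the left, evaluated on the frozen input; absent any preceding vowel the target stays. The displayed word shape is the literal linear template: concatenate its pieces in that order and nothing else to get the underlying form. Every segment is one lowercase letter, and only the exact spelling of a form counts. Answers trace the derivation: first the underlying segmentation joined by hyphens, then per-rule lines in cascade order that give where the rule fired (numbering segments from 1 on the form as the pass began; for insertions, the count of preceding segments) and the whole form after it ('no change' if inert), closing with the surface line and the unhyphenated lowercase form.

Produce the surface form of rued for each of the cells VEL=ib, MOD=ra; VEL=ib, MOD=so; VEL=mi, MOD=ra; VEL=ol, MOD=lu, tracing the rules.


cell VEL=ib, MOD=ra:
underlying: rued-ono-pv
1. e -> o, i -> u / B C0 _: fires at position(s) 3: ruodonopv
2. f -> v, k -> g, p -> b, t -> d / _ Z: fires at position(s) 8: ruodonobv
3. 0 -> i / C _ C #: inserts after position(s) 8: ruodonobiv
4. 0 -> a / C _ C: no change
surface: ruodonobiv

cell VEL=ib, MOD=so:
underlying: rued-ono-imo
1. e -> o, i -> u / B C0 _: fires at position(s) 3, 8: ruodonoumo
2. f -> v, k -> g, p -> b, t -> d / _ Z: no change
3. 0 -> i / C _ C #: no change
4. 0 -> a / C _ C: no change
surface: ruodonoumo

cell VEL=mi, MOD=ra:
underlying: rued-ra-pv
1. e -> o, i -> u / B C0 _: fires at position(s) 3: ruodrapv
2. f -> v, k -> g, p -> b, t -> d / _ Z: fires at position(s) 7: ruodrabv
3. 0 -> i / C _ C #: inserts after position(s) 7: ruodrabiv
4. 0 -> a / C _ C: inserts after position(s) 4: ruodarabiv
surface: ruodarabiv

cell VEL=ol, MOD=lu:
underlying: rued-eb-po
1. e -> o, i -> u / B C0 _: fires at position(s) 3: ruodebpo
2. f -> v, k -> g, p -> b, t -> d / _ Z: no change
3. 0 -> i / C _ C #: no change
4. 0 -> a / C _ C: inserts after position(s) 6: ruodebapo
surface: ruodebapo


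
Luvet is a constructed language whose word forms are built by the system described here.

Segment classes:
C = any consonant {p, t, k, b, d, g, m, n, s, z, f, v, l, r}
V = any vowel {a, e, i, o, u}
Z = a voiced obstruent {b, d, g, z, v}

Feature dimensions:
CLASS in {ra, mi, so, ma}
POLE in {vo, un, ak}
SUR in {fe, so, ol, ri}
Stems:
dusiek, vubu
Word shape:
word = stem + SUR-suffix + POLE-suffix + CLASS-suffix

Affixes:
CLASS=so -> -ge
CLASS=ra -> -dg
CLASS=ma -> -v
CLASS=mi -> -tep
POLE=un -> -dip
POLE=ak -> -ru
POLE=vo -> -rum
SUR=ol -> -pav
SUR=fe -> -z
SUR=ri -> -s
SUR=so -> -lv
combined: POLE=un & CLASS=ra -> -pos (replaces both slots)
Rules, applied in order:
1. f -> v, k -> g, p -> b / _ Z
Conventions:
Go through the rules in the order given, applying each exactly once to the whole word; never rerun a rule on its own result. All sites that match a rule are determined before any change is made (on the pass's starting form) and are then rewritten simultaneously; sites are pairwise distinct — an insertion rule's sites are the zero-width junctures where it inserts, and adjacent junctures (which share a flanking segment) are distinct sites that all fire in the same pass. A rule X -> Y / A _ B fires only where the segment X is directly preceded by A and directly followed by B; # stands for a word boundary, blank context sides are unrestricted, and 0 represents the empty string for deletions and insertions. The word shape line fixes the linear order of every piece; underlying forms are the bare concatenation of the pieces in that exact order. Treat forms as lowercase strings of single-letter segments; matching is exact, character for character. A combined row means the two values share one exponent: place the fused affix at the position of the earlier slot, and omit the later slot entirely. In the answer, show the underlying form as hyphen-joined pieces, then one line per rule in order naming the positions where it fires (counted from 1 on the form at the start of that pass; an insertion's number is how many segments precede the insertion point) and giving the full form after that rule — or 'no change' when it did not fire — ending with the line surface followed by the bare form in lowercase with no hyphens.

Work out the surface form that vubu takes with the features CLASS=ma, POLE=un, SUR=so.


underlying: vubu-lv-dip-v
1. f -> v, k -> g, p -> b / _ Z: fires at position(s) 9: vubulvdibv
surface: vubulvdibv


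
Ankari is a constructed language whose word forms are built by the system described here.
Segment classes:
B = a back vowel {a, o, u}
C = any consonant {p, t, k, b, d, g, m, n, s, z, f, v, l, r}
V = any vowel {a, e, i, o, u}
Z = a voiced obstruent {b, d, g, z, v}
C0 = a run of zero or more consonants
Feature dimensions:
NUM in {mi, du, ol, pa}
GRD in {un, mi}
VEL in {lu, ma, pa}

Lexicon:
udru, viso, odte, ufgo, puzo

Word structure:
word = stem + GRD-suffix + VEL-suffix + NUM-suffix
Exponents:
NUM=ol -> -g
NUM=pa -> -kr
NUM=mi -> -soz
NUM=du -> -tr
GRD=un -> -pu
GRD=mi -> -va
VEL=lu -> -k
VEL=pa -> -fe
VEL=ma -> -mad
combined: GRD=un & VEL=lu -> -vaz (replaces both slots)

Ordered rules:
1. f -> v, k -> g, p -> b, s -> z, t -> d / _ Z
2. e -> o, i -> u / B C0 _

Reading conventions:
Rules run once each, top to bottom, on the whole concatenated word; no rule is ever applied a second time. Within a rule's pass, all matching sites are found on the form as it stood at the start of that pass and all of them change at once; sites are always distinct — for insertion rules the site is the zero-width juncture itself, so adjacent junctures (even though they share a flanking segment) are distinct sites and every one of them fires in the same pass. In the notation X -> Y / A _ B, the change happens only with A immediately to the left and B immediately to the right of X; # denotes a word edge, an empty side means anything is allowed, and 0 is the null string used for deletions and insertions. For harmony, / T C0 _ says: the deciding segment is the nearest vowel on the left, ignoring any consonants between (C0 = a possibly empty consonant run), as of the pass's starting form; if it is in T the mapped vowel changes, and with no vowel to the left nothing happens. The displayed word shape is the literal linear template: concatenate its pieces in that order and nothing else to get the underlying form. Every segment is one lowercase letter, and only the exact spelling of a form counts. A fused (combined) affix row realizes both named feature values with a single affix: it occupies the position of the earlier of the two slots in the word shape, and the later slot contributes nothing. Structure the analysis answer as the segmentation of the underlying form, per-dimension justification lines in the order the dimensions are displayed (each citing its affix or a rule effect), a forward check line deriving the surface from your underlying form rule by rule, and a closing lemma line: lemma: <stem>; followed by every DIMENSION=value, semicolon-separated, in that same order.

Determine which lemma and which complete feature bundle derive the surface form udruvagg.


underlying: udru-va-k-g
NUM=ol - signalled by the affix -g
GRD=mi - signalled by the affix -va
VEL=lu - signalled by the affix -k
check: udruvakg -> udruvagg -> udruvagg
lemma: udru; NUM=ol; GRD=mi; VEL=lu


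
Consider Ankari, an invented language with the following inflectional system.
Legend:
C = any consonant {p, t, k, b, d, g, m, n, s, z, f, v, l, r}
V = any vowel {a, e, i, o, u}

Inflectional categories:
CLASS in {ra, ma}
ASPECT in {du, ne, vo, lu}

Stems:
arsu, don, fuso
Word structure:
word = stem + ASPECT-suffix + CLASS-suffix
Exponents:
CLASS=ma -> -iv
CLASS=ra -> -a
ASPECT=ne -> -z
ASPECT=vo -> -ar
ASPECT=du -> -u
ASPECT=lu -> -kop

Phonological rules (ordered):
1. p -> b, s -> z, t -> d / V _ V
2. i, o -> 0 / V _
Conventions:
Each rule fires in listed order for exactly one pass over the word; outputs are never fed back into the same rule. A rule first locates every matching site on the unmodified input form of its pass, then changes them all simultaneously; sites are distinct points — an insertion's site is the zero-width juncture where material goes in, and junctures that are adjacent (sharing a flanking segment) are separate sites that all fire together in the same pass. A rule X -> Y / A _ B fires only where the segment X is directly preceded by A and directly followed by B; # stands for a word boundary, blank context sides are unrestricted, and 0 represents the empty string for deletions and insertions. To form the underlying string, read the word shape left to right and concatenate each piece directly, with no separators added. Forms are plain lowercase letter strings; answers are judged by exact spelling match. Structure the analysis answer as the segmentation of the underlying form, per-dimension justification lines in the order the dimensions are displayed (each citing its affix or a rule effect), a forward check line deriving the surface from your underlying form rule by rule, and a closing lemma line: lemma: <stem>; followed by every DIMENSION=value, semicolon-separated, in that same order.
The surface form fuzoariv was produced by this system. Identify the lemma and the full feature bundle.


underlying: fuso-ar-iv
CLASS=ma - signalled by the affix -iv
ASPECT=vo - signalled by the affix -ar
check: fusoariv -> fuzoariv -> fuzoariv
lemma: fuso; CLASS=ma; ASPECT=vo


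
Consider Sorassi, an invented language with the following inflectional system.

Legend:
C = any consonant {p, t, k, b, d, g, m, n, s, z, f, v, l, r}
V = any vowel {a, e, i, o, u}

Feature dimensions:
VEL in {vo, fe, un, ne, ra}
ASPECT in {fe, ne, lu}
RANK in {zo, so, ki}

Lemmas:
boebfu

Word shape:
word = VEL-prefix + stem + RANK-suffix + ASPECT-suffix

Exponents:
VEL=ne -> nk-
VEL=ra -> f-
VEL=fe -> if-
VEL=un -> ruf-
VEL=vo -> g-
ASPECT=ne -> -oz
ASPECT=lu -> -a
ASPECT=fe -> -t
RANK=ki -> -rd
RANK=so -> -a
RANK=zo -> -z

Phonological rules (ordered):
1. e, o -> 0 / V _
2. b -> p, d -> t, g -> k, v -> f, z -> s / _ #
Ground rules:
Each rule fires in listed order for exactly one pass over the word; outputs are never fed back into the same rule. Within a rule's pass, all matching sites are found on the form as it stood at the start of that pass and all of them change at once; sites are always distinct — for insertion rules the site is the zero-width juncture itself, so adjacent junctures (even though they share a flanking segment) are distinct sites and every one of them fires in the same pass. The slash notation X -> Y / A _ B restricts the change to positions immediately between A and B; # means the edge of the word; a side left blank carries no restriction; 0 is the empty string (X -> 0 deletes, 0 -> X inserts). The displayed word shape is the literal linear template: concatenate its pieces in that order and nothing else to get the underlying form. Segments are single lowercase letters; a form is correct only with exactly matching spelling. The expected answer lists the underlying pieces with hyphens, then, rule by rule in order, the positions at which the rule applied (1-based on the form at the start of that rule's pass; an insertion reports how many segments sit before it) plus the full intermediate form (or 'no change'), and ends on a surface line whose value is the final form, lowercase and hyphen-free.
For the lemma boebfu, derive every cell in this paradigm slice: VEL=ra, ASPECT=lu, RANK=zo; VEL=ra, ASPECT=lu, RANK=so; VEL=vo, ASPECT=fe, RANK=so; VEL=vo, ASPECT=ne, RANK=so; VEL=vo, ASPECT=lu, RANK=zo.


cell VEL=ra, ASPECT=lu, RANK=zo:
underlying: f-boebfu-z-a
1. e, o -> 0 / V _: fires at position(s) 4: fbobfuza
2. b -> p, d -> t, g -> k, v -> f, z -> s / _ #: no change
surface: fbobfuza

cell VEL=ra, ASPECT=lu, RANK=so:
underlying: f-boebfu-a-a
1. e, o -> 0 / V _: fires at position(s) 4: fbobfuaa
2. b -> p, d -> t, g -> k, v -> f, z -> s / _ #: no change
surface: fbobfuaa

cell VEL=vo, ASPECT=fe, RANK=so:
underlying: g-boebfu-a-t
1. e, o -> 0 / V _: fires at position(s) 4: gbobfuat
2. b -> p, d -> t, g -> k, v -> f, z -> s / _ #: no change
surface: gbobfuat

cell VEL=vo, ASPECT=ne, RANK=so:
underlying: g-boebfu-a-oz
1. e, o -> 0 / V _: fires at position(s) 4, 9: gbobfuaz
2. b -> p, d -> t, g -> k, v -> f, z -> s / _ #: fires at position(s) 8: gbobfuas
surface: gbobfuas

cell VEL=vo, ASPECT=lu, RANK=zo:
underlying: g-boebfu-z-a
1. e, o -> 0 / V _: fires at position(s) 4: gbobfuza
2. b -> p, d -> t, g -> k, v -> f, z -> s / _ #: no change
surface: gbobfuza


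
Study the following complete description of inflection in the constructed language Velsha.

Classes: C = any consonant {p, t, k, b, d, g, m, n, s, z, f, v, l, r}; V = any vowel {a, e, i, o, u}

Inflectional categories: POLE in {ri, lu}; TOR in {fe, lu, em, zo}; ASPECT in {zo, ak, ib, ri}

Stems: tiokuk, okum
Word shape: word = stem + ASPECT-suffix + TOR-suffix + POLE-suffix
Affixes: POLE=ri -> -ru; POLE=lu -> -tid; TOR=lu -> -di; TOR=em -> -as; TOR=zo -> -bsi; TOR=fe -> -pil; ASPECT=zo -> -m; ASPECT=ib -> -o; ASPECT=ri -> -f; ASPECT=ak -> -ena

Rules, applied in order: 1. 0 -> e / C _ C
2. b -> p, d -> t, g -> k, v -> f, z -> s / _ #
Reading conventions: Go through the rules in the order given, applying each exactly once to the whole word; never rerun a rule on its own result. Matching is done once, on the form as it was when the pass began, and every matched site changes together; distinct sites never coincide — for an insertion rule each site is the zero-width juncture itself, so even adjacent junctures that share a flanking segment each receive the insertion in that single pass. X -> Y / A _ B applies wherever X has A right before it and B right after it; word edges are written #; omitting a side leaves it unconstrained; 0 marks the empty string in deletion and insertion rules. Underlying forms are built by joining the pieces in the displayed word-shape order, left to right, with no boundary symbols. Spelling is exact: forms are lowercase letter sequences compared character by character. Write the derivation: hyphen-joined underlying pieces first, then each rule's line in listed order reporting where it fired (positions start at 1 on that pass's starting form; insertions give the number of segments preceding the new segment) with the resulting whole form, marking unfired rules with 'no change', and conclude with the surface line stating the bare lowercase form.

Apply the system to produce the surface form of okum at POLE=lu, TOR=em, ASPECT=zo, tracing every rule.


underlying: okum-m-as-tid
1. 0 -> e / C _ C: inserts after position(s) 4, 7: okumemasetid
2. b -> p, d -> t, g -> k, v -> f, z -> s / _ #: fires at position(s) 12: okumemasetit
surface: okumemasetit


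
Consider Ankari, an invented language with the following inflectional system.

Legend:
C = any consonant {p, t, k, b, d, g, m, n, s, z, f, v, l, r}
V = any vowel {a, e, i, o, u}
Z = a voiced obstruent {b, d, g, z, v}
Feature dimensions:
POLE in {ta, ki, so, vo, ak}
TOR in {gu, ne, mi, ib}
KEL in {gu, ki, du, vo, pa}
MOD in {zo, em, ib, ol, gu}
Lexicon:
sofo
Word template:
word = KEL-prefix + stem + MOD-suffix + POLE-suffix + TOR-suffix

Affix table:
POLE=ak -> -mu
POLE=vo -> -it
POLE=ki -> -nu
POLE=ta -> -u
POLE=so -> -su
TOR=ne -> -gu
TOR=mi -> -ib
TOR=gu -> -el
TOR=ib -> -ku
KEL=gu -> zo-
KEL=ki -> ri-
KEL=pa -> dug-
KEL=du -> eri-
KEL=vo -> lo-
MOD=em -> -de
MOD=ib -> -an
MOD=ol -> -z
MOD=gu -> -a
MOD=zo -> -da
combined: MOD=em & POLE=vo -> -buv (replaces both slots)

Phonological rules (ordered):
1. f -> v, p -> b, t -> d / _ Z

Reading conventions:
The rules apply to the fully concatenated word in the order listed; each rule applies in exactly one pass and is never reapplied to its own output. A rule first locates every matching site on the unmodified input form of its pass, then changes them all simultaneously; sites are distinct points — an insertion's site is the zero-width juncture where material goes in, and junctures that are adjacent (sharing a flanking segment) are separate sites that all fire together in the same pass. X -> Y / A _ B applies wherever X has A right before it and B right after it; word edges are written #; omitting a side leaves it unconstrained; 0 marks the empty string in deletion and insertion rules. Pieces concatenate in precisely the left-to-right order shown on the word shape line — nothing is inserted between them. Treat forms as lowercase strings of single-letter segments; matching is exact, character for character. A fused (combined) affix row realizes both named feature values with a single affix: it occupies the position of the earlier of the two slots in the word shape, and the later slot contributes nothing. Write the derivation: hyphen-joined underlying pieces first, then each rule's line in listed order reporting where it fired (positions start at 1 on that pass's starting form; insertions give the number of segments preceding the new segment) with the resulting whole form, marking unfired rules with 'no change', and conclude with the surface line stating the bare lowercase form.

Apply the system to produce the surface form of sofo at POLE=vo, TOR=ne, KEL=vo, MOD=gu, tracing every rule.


underlying: lo-sofo-a-it-gu
1. f -> v, p -> b, t -> d / _ Z: fires at position(s) 9: losofoaidgu
surface: losofoaidgu


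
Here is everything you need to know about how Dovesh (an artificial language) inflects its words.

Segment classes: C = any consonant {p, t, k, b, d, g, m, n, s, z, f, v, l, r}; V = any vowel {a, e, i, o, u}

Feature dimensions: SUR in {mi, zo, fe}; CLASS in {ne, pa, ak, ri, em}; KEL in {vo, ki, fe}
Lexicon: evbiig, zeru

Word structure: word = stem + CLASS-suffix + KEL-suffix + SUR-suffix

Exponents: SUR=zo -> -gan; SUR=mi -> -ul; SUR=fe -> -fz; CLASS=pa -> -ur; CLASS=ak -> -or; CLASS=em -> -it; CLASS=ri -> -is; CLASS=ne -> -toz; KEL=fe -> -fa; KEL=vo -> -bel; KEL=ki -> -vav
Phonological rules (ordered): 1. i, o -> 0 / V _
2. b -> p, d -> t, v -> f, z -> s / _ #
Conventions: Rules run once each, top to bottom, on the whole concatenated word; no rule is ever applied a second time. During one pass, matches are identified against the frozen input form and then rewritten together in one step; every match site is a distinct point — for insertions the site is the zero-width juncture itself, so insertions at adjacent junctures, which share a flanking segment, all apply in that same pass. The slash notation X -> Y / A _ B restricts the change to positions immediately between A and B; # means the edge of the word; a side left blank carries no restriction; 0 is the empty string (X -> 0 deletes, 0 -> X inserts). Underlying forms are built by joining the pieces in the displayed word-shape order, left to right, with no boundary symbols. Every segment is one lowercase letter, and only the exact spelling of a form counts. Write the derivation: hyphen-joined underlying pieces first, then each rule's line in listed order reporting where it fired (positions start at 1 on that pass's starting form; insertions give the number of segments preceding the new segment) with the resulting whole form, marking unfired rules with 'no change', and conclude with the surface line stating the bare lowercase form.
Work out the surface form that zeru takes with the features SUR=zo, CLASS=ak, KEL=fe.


underlying: zeru-or-fa-gan
1. i, o -> 0 / V _: fires at position(s) 5: zerurfagan
2. b -> p, d -> t, v -> f, z -> s / _ #: no change
surface: zerurfagan


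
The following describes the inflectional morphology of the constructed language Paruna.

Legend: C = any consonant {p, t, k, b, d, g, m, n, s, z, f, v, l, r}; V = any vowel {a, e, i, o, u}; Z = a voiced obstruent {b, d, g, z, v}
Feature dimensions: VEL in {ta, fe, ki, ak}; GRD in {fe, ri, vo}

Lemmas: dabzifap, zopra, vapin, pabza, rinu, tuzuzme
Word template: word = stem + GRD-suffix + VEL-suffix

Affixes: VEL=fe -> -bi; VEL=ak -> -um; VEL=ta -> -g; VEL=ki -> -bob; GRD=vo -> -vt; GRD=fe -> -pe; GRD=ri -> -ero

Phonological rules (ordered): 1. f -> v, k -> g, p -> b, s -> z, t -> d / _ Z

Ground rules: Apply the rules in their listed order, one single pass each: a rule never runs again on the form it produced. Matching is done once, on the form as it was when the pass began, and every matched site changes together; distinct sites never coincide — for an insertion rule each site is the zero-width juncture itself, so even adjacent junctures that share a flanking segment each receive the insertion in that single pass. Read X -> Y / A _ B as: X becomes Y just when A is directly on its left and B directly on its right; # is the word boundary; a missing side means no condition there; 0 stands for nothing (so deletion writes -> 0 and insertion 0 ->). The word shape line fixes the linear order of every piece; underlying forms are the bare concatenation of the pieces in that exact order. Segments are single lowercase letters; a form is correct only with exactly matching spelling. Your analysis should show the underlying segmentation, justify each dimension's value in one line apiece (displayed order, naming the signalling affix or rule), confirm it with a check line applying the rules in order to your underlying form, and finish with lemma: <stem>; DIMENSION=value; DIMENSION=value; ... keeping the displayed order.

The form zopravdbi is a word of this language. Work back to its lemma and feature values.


underlying: zopra-vt-bi
VEL=fe - signalled by the affix -bi
GRD=vo - signalled by the affix -vt
check: zopravtbi -> zopravdbi
lemma: zopra; VEL=fe; GRD=vo


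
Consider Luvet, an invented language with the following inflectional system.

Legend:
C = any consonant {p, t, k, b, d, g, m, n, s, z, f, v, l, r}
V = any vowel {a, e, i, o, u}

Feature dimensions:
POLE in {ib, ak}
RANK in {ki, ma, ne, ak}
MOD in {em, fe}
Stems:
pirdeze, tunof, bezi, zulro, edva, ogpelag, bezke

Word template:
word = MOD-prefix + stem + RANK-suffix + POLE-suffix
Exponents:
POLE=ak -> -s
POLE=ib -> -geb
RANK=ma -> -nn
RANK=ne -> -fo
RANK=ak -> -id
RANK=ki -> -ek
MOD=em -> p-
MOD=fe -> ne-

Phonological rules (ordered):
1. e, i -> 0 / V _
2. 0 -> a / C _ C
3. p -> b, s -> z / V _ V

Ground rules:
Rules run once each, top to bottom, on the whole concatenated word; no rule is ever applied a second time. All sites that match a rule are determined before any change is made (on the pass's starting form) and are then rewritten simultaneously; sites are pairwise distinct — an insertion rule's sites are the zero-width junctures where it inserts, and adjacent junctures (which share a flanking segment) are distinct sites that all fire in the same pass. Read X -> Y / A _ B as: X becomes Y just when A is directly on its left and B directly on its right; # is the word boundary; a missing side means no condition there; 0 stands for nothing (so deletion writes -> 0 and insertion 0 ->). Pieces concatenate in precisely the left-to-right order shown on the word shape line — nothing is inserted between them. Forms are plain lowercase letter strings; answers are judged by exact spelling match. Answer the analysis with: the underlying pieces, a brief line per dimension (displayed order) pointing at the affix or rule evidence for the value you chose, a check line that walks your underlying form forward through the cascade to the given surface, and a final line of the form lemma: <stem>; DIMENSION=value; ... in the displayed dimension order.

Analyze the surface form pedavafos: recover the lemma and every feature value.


underlying: p-edva-fo-s
POLE=ak - signalled by the affix -s
RANK=ne - signalled by the affix -fo
MOD=em - signalled by the affix p-
check: pedvafos -> pedvafos -> pedavafos -> pedavafos
lemma: edva; POLE=ak; RANK=ne; MOD=em


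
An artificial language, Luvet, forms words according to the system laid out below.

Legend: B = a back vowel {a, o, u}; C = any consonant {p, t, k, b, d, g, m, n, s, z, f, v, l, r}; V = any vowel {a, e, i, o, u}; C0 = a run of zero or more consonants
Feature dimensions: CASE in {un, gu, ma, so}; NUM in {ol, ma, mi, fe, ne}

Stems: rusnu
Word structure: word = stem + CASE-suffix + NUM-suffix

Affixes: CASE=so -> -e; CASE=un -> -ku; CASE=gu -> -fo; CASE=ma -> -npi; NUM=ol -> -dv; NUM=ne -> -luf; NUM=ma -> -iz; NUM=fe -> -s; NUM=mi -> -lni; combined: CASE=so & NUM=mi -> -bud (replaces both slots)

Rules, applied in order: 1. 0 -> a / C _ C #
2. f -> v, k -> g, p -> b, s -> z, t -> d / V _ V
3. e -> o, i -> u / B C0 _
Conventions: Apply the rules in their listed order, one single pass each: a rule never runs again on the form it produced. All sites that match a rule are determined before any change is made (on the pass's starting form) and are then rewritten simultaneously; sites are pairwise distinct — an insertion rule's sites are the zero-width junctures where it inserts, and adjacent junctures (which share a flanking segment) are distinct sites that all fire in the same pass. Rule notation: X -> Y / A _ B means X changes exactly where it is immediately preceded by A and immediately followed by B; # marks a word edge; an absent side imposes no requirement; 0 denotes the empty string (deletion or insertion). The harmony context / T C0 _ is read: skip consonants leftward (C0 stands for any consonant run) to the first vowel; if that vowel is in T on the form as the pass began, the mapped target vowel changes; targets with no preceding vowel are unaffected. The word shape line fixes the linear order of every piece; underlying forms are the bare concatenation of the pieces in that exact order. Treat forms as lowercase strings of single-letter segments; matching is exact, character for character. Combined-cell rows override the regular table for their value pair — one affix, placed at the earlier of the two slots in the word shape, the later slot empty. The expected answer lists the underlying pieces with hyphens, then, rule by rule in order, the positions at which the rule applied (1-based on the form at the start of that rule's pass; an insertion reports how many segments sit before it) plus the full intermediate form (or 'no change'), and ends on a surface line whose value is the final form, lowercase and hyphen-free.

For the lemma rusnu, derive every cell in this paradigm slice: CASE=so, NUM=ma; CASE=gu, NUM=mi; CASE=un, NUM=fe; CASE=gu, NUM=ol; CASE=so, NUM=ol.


cell CASE=so, NUM=ma:
underlying: rusnu-e-iz
1. 0 -> a / C _ C #: no change
2. f -> v, k -> g, p -> b, s -> z, t -> d / V _ V: no change
3. e -> o, i -> u / B C0 _: fires at position(s) 6: rusnuoiz
surface: rusnuoiz

cell CASE=gu, NUM=mi:
underlying: rusnu-fo-lni
1. 0 -> a / C _ C #: no change
2. f -> v, k -> g, p -> b, s -> z, t -> d / V _ V: fires at position(s) 6: rusnuvolni
3. e -> o, i -> u / B C0 _: fires at position(s) 10: rusnuvolnu
surface: rusnuvolnu

cell CASE=un, NUM=fe:
underlying: rusnu-ku-s
1. 0 -> a / C _ C #: no change
2. f -> v, k -> g, p -> b, s -> z, t -> d / V _ V: fires at position(s) 6: rusnugus
3. e -> o, i -> u / B C0 _: no change
surface: rusnugus

cell CASE=gu, NUM=ol:
underlying: rusnu-fo-dv
1. 0 -> a / C _ C #: inserts after position(s) 8: rusnufodav
2. f -> v, k -> g, p -> b, s -> z, t -> d / V _ V: fires at position(s) 6: rusnuvodav
3. e -> o, i -> u / B C0 _: no change
surface: rusnuvodav

cell CASE=so, NUM=ol:
underlying: rusnu-e-dv
1. 0 -> a / C _ C #: inserts after position(s) 7: rusnuedav
2. f -> v, k -> g, p -> b, s -> z, t -> d / V _ V: no change
3. e -> o, i -> u / B C0 _: fires at position(s) 6: rusnuodav
surface: rusnuodav


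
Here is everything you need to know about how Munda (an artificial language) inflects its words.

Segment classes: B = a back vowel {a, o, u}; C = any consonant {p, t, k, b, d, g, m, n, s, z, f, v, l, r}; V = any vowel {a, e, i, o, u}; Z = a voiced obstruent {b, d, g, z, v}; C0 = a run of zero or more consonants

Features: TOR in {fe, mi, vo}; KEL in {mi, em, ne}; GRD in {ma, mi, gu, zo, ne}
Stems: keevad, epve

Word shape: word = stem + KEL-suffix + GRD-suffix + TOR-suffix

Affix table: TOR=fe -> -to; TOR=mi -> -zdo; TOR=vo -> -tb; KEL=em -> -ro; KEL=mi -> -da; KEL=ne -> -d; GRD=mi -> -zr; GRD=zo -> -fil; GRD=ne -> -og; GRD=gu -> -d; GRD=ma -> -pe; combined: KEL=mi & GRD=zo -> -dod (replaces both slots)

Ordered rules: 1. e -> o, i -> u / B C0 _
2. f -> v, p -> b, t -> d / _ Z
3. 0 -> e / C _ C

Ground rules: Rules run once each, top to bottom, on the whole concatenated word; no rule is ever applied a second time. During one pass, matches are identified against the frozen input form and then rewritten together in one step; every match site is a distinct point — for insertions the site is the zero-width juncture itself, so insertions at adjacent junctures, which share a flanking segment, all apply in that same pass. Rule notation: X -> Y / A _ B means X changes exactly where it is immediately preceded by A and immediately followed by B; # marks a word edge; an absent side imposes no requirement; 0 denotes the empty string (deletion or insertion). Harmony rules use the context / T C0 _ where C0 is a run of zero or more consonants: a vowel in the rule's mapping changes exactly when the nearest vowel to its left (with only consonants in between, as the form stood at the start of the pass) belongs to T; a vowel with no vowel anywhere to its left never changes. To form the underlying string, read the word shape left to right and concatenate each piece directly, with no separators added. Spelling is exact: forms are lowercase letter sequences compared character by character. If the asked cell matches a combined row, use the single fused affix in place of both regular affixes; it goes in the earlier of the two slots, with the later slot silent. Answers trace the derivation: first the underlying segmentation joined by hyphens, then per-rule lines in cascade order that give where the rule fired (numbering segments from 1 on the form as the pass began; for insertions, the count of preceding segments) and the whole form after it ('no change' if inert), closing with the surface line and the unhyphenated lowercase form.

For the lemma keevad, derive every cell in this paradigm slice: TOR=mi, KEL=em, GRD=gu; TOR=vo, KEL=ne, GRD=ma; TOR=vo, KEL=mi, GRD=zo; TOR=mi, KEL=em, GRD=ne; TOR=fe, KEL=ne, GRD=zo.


cell TOR=mi, KEL=em, GRD=gu:
underlying: keevad-ro-d-zdo
1. e -> o, i -> u / B C0 _: no change
2. f -> v, p -> b, t -> d / _ Z: no change
3. 0 -> e / C _ C: inserts after position(s) 6, 9, 10: keevaderodezedo
surface: keevaderodezedo

cell TOR=vo, KEL=ne, GRD=ma:
underlying: keevad-d-pe-tb
1. e -> o, i -> u / B C0 _: fires at position(s) 9: keevaddpotb
2. f -> v, p -> b, t -> d / _ Z: fires at position(s) 10: keevaddpodb
3. 0 -> e / C _ C: inserts after position(s) 6, 7, 10: keevadedepodeb
surface: keevadedepodeb

cell TOR=vo, KEL=mi, GRD=zo:
underlying: keevad-dod-tb
1. e -> o, i -> u / B C0 _: no change
2. f -> v, p -> b, t -> d / _ Z: fires at position(s) 10: keevaddoddb
3. 0 -> e / C _ C: inserts after position(s) 6, 9, 10: keevadedodedeb
surface: keevadedodedeb

cell TOR=mi, KEL=em, GRD=ne:
underlying: keevad-ro-og-zdo
1. e -> o, i -> u / B C0 _: no change
2. f -> v, p -> b, t -> d / _ Z: no change
3. 0 -> e / C _ C: inserts after position(s) 6, 10, 11: keevaderoogezedo
surface: keevaderoogezedo

cell TOR=fe, KEL=ne, GRD=zo:
underlying: keevad-d-fil-to
1. e -> o, i -> u / B C0 _: fires at position(s) 9: keevaddfulto
2. f -> v, p -> b, t -> d / _ Z: no change
3. 0 -> e / C _ C: inserts after position(s) 6, 7, 10: keevadedefuleto
surface: keevadedefuleto


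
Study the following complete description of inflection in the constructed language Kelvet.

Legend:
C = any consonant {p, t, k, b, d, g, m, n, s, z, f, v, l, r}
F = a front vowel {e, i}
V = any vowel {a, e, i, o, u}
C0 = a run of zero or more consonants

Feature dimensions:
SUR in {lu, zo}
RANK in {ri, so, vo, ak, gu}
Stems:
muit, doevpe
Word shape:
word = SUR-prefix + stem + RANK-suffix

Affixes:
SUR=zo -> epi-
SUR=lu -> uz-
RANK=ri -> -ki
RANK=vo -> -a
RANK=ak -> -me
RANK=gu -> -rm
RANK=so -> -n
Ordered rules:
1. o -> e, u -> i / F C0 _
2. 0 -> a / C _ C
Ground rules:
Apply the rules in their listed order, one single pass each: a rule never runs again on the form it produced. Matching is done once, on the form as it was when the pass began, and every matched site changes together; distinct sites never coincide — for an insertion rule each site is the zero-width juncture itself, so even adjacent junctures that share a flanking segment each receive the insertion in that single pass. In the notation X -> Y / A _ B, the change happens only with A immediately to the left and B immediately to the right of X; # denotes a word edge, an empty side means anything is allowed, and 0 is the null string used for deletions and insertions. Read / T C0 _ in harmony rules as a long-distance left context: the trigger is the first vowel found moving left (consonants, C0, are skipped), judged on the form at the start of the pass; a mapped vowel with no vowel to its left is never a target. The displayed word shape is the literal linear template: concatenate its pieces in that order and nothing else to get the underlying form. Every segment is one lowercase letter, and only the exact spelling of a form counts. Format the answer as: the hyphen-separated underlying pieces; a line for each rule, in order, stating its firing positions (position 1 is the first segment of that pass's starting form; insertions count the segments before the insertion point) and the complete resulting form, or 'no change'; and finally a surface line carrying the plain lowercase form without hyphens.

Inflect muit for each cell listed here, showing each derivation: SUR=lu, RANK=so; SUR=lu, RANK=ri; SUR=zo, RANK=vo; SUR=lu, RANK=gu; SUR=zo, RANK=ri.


cell SUR=lu, RANK=so:
underlying: uz-muit-n
1. o -> e, u -> i / F C0 _: no change
2. 0 -> a / C _ C: inserts after position(s) 2, 6: uzamuitan
surface: uzamuitan

cell SUR=lu, RANK=ri:
underlying: uz-muit-ki
1. o -> e, u -> i / F C0 _: no change
2. 0 -> a / C _ C: inserts after position(s) 2, 6: uzamuitaki
surface: uzamuitaki

cell SUR=zo, RANK=vo:
underlying: epi-muit-a
1. o -> e, u -> i / F C0 _: fires at position(s) 5: epimiita
2. 0 -> a / C _ C: no change
surface: epimiita

cell SUR=lu, RANK=gu:
underlying: uz-muit-rm
1. o -> e, u -> i / F C0 _: no change
2. 0 -> a / C _ C: inserts after position(s) 2, 6, 7: uzamuitaram
surface: uzamuitaram

cell SUR=zo, RANK=ri:
underlying: epi-muit-ki
1. o -> e, u -> i / F C0 _: fires at position(s) 5: epimiitki
2. 0 -> a / C _ C: inserts after position(s) 7: epimiitaki
surface: epimiitaki


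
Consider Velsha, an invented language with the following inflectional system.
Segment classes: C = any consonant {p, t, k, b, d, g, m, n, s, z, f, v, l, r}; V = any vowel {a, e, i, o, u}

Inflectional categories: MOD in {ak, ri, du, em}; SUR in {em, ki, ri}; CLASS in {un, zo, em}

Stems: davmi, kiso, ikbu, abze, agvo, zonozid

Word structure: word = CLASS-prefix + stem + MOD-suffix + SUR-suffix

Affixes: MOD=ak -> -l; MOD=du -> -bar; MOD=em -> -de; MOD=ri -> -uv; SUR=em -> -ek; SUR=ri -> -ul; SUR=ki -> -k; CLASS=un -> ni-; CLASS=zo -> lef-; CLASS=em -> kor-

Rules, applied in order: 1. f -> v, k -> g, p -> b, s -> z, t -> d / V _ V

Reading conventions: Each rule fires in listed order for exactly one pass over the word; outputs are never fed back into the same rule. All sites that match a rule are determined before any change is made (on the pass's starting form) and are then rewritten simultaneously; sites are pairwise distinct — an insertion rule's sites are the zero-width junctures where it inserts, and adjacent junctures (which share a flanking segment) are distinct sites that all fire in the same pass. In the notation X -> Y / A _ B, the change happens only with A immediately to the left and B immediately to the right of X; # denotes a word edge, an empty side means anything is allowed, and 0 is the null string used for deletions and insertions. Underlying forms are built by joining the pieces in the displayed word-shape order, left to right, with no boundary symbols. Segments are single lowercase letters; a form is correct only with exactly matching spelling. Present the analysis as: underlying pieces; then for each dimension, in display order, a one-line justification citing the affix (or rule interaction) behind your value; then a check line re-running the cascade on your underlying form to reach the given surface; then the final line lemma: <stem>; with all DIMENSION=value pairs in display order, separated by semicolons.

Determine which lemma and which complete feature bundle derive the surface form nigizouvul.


underlying: ni-kiso-uv-ul
MOD=ri - signalled by the affix -uv
SUR=ri - signalled by the affix -ul
CLASS=un - signalled by the affix ni-
check: nikisouvul -> nigizouvul
lemma: kiso; MOD=ri; SUR=ri; CLASS=un


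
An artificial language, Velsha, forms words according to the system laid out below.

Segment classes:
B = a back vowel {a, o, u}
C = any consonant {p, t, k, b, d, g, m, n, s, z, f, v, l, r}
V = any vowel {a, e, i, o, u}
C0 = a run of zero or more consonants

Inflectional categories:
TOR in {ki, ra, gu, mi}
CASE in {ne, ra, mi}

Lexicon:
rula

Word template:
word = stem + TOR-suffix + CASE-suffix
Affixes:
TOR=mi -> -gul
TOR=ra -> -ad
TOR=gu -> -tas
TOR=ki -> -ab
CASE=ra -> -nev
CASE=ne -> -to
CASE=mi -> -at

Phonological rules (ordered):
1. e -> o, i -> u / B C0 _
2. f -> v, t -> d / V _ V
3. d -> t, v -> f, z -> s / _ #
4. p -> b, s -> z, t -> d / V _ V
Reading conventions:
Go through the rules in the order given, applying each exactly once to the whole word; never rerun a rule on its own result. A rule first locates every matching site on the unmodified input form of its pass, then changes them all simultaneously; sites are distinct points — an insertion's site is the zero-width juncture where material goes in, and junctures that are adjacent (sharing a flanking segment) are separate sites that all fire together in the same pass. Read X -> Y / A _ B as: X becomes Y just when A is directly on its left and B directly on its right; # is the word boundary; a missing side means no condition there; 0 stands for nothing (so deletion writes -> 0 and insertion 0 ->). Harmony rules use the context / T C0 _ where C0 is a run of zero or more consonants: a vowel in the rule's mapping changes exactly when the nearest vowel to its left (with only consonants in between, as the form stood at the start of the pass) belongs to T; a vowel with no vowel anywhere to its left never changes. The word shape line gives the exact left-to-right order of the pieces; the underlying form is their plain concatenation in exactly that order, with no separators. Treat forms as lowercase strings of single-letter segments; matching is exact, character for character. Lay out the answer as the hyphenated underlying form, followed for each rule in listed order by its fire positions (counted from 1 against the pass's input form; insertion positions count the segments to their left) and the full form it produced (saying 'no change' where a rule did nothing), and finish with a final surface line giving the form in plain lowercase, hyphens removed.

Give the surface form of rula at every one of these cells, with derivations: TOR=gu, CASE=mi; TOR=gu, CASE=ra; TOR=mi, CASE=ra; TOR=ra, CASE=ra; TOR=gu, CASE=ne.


cell TOR=gu, CASE=mi:
underlying: rula-tas-at
1. e -> o, i -> u / B C0 _: no change
2. f -> v, t -> d / V _ V: fires at position(s) 5: ruladasat
3. d -> t, v -> f, z -> s / _ #: no change
4. p -> b, s -> z, t -> d / V _ V: fires at position(s) 7: ruladazat
surface: ruladazat

cell TOR=gu, CASE=ra:
underlying: rula-tas-nev
1. e -> o, i -> u / B C0 _: fires at position(s) 9: rulatasnov
2. f -> v, t -> d / V _ V: fires at position(s) 5: ruladasnov
3. d -> t, v -> f, z -> s / _ #: fires at position(s) 10: ruladasnof
4. p -> b, s -> z, t -> d / V _ V: no change
surface: ruladasnof

cell TOR=mi, CASE=ra:
underlying: rula-gul-nev
1. e -> o, i -> u / B C0 _: fires at position(s) 9: rulagulnov
2. f -> v, t -> d / V _ V: no change
3. d -> t, v -> f, z -> s / _ #: fires at position(s) 10: rulagulnof
4. p -> b, s -> z, t -> d / V _ V: no change
surface: rulagulnof

cell TOR=ra, CASE=ra:
underlying: rula-ad-nev
1. e -> o, i -> u / B C0 _: fires at position(s) 8: rulaadnov
2. f -> v, t -> d / V _ V: no change
3. d -> t, v -> f, z -> s / _ #: fires at position(s) 9: rulaadnof
4. p -> b, s -> z, t -> d / V _ V: no change
surface: rulaadnof

cell TOR=gu, CASE=ne:
underlying: rula-tas-to
1. e -> o, i -> u / B C0 _: no change
2. f -> v, t -> d / V _ V: fires at position(s) 5: ruladasto
3. d -> t, v -> f, z -> s / _ #: no change
4. p -> b, s -> z, t -> d / V _ V: no change
surface: ruladasto
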